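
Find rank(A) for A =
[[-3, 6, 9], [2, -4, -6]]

Multiply R1 by -1/3.
Subtract 2 times R1 from R2.
The reduced form has 1 nonzero row.

rank = 1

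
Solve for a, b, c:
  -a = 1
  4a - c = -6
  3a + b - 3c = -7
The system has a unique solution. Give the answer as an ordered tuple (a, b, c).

(-1, 2, 2)

Form the augmented matrix and row-reduce:
  [ -1  0   0  |   1 ]
  [  4  0  -1  |  -6 ]
  [  3  1  -3  |  -7 ]
R1 -> -1·R1
  [ 1  0   0  |  -1 ]
  [ 4  0  -1  |  -6 ]
  [ 3  1  -3  |  -7 ]
R2 -> R2 − 4·R1
  [ 1  0   0  |  -1 ]
  [ 0  0  -1  |  -2 ]
  [ 3  1  -3  |  -7 ]
R3 -> R3 − 3·R1
  [ 1  0   0  |  -1 ]
  [ 0  0  -1  |  -2 ]
  [ 0  1  -3  |  -4 ]
R2 <-> R3
  [ 1  0   0  |  -1 ]
  [ 0  1  -3  |  -4 ]
  [ 0  0  -1  |  -2 ]
R3 -> -1·R3
  [ 1  0   0  |  -1 ]
  [ 0  1  -3  |  -4 ]
  [ 0  0   1  |   2 ]
R2 -> R2 + 3·R3
  [ 1  0  0  |  -1 ]
  [ 0  1  0  |   2 ]
  [ 0  0  1  |   2 ]
Reading off the last column: a = -1, b = 2, c = 2.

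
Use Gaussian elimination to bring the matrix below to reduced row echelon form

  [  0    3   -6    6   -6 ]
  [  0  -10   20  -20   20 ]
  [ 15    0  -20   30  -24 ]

Swap ρ1 and ρ3.
  [ 15    0  -20   30  -24 ]
  [  0  -10   20  -20   20 ]
  [  0    3   -6    6   -6 ]
Multiply ρ1 by 1/15.
  [ 1    0  -4/3    2  -8/5 ]
  [ 0  -10    20  -20    20 ]
  [ 0    3    -6    6    -6 ]
Multiply ρ2 by -1/10.
  [ 1  0  -4/3  2  -8/5 ]
  [ 0  1    -2  2    -2 ]
  [ 0  3    -6  6    -6 ]
Subtract 3 times ρ2 from ρ3.
  [ 1  0  -4/3  2  -8/5 ]
  [ 0  1    -2  2    -2 ]
  [ 0  0     0  0     0 ]

[[1, 0, -4/3, 2, -8/5], [0, 1, -2, 2, -2], [0, 0, 0, 0, 0]]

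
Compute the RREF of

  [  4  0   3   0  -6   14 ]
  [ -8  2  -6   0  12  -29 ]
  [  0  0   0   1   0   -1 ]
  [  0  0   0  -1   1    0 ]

[[1, 0, 3/4, 0, 0, 2], [0, 1, 0, 0, 0, -1/2], [0, 0, 0, 1, 0, -1], [0, 0, 0, 0, 1, -1]]

R1 := 1/4·R1
  [  1  0  3/4   0  -3/2  7/2 ]
  [ -8  2   -6   0    12  -29 ]
  [  0  0    0   1     0   -1 ]
  [  0  0    0  -1     1    0 ]
R2 := R2 + 8·R1
  [ 1  0  3/4   0  -3/2  7/2 ]
  [ 0  2    0   0     0   -1 ]
  [ 0  0    0   1     0   -1 ]
  [ 0  0    0  -1     1    0 ]
R2 := 1/2·R2
  [ 1  0  3/4   0  -3/2   7/2 ]
  [ 0  1    0   0     0  -1/2 ]
  [ 0  0    0   1     0    -1 ]
  [ 0  0    0  -1     1     0 ]
R4 := R4 + R3
  [ 1  0  3/4  0  -3/2   7/2 ]
  [ 0  1    0  0     0  -1/2 ]
  [ 0  0    0  1     0    -1 ]
  [ 0  0    0  0     1    -1 ]
R1 := R1 + 3/2·R4
  [ 1  0  3/4  0  0     2 ]
  [ 0  1    0  0  0  -1/2 ]
  [ 0  0    0  1  0    -1 ]
  [ 0  0    0  0  1    -1 ]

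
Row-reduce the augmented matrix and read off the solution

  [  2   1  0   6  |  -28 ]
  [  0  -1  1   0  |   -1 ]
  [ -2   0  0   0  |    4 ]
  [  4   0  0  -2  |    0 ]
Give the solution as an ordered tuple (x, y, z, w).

(-2, 0, -1, -4)

ρ1 := 1/2·ρ1
  [  1  1/2  0   3  |  -14 ]
  [  0   -1  1   0  |   -1 ]
  [ -2    0  0   0  |    4 ]
  [  4    0  0  -2  |    0 ]
ρ3 := ρ3 + 2·ρ1
  [ 1  1/2  0   3  |  -14 ]
  [ 0   -1  1   0  |   -1 ]
  [ 0    1  0   6  |  -24 ]
  [ 4    0  0  -2  |    0 ]
ρ4 := ρ4 − 4·ρ1
  [ 1  1/2  0    3  |  -14 ]
  [ 0   -1  1    0  |   -1 ]
  [ 0    1  0    6  |  -24 ]
  [ 0   -2  0  -14  |   56 ]
ρ2 := -1·ρ2
  [ 1  1/2   0    3  |  -14 ]
  [ 0    1  -1    0  |    1 ]
  [ 0    1   0    6  |  -24 ]
  [ 0   -2   0  -14  |   56 ]
ρ3 := ρ3 − ρ2
  [ 1  1/2   0    3  |  -14 ]
  [ 0    1  -1    0  |    1 ]
  [ 0    0   1    6  |  -25 ]
  [ 0   -2   0  -14  |   56 ]
ρ4 := ρ4 + 2·ρ2
  [ 1  1/2   0    3  |  -14 ]
  [ 0    1  -1    0  |    1 ]
  [ 0    0   1    6  |  -25 ]
  [ 0    0  -2  -14  |   58 ]
ρ4 := ρ4 + 2·ρ3
  [ 1  1/2   0   3  |  -14 ]
  [ 0    1  -1   0  |    1 ]
  [ 0    0   1   6  |  -25 ]
  [ 0    0   0  -2  |    8 ]
ρ4 := -1/2·ρ4
  [ 1  1/2   0  3  |  -14 ]
  [ 0    1  -1  0  |    1 ]
  [ 0    0   1  6  |  -25 ]
  [ 0    0   0  1  |   -4 ]
ρ3 := ρ3 − 6·ρ4
  [ 1  1/2   0  3  |  -14 ]
  [ 0    1  -1  0  |    1 ]
  [ 0    0   1  0  |   -1 ]
  [ 0    0   0  1  |   -4 ]
ρ1 := ρ1 − 3·ρ4
  [ 1  1/2   0  0  |  -2 ]
  [ 0    1  -1  0  |   1 ]
  [ 0    0   1  0  |  -1 ]
  [ 0    0   0  1  |  -4 ]
ρ2 := ρ2 + ρ3
  [ 1  1/2  0  0  |  -2 ]
  [ 0    1  0  0  |   0 ]
  [ 0    0  1  0  |  -1 ]
  [ 0    0  0  1  |  -4 ]
ρ1 := ρ1 − 1/2·ρ2
  [ 1  0  0  0  |  -2 ]
  [ 0  1  0  0  |   0 ]
  [ 0  0  1  0  |  -1 ]
  [ 0  0  0  1  |  -4 ]
Reading off the last column: x = -2, y = 0, z = -1, w = -4.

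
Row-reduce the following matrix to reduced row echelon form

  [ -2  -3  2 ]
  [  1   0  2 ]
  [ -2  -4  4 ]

R1 → -1/2·R1
R2 → R2 − R1
R3 → R3 + 2·R1
R2 → -2/3·R2
R3 → R3 + R2
R1 → R1 − 3/2·R2

[[1, 0, 2], [0, 1, -2], [0, 0, 0]]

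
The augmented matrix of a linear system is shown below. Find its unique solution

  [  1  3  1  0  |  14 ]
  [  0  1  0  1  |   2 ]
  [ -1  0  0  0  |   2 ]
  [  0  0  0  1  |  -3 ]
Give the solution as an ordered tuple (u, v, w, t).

Add r1 to r3.
  [ 1  3  1  0  |  14 ]
  [ 0  1  0  1  |   2 ]
  [ 0  3  1  0  |  16 ]
  [ 0  0  0  1  |  -3 ]
Subtract 3 times r2 from r3.
  [ 1  3  1   0  |  14 ]
  [ 0  1  0   1  |   2 ]
  [ 0  0  1  -3  |  10 ]
  [ 0  0  0   1  |  -3 ]
Add 3 times r4 to r3.
  [ 1  3  1  0  |  14 ]
  [ 0  1  0  1  |   2 ]
  [ 0  0  1  0  |   1 ]
  [ 0  0  0  1  |  -3 ]
Subtract r4 from r2.
  [ 1  3  1  0  |  14 ]
  [ 0  1  0  0  |   5 ]
  [ 0  0  1  0  |   1 ]
  [ 0  0  0  1  |  -3 ]
Subtract r3 from r1.
  [ 1  3  0  0  |  13 ]
  [ 0  1  0  0  |   5 ]
  [ 0  0  1  0  |   1 ]
  [ 0  0  0  1  |  -3 ]
Subtract 3 times r2 from r1.
  [ 1  0  0  0  |  -2 ]
  [ 0  1  0  0  |   5 ]
  [ 0  0  1  0  |   1 ]
  [ 0  0  0  1  |  -3 ]
Reading off the last column: u = -2, v = 5, w = 1, t = -3.

(-2, 5, 1, -3)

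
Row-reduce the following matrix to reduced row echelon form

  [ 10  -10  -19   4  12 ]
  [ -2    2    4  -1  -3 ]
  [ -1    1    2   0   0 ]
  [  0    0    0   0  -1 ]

[[1, -1, 0, 0, 0], [0, 0, 1, 0, 0], [0, 0, 0, 1, 0], [0, 0, 0, 0, 1]]

r1 → 1/10·r1
r2 → r2 + 2·r1
r3 → r3 + r1
r2 → 5·r2
r3 → r3 − 1/10·r2
r3 → 2·r3
r4 → -1·r4
r3 → r3 − 3·r4
r2 → r2 + 3·r4
r1 → r1 − 6/5·r4
r2 → r2 + r3
r1 → r1 − 2/5·r3
r1 → r1 + 19/10·r2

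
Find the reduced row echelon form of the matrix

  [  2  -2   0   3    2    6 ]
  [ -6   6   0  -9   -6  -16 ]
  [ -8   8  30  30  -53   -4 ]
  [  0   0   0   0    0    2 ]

[[1, -1, 0, 3/2, 1, 0], [0, 0, 1, 7/5, -3/2, 0], [0, 0, 0, 0, 0, 1], [0, 0, 0, 0, 0, 0]]

ρ1 -> 1/2·ρ1
  [  1  -1   0  3/2    1    3 ]
  [ -6   6   0   -9   -6  -16 ]
  [ -8   8  30   30  -53   -4 ]
  [  0   0   0    0    0    2 ]
ρ2 -> ρ2 + 6·ρ1
  [  1  -1   0  3/2    1   3 ]
  [  0   0   0    0    0   2 ]
  [ -8   8  30   30  -53  -4 ]
  [  0   0   0    0    0   2 ]
ρ3 -> ρ3 + 8·ρ1
  [ 1  -1   0  3/2    1   3 ]
  [ 0   0   0    0    0   2 ]
  [ 0   0  30   42  -45  20 ]
  [ 0   0   0    0    0   2 ]
ρ2 ↔ ρ3
  [ 1  -1   0  3/2    1   3 ]
  [ 0   0  30   42  -45  20 ]
  [ 0   0   0    0    0   2 ]
  [ 0   0   0    0    0   2 ]
ρ2 -> 1/30·ρ2
  [ 1  -1  0  3/2     1    3 ]
  [ 0   0  1  7/5  -3/2  2/3 ]
  [ 0   0  0    0     0    2 ]
  [ 0   0  0    0     0    2 ]
ρ3 -> 1/2·ρ3
  [ 1  -1  0  3/2     1    3 ]
  [ 0   0  1  7/5  -3/2  2/3 ]
  [ 0   0  0    0     0    1 ]
  [ 0   0  0    0     0    2 ]
ρ4 -> ρ4 − 2·ρ3
  [ 1  -1  0  3/2     1    3 ]
  [ 0   0  1  7/5  -3/2  2/3 ]
  [ 0   0  0    0     0    1 ]
  [ 0   0  0    0     0    0 ]
ρ2 -> ρ2 − 2/3·ρ3
  [ 1  -1  0  3/2     1  3 ]
  [ 0   0  1  7/5  -3/2  0 ]
  [ 0   0  0    0     0  1 ]
  [ 0   0  0    0     0  0 ]
ρ1 -> ρ1 − 3·ρ3
  [ 1  -1  0  3/2     1  0 ]
  [ 0   0  1  7/5  -3/2  0 ]
  [ 0   0  0    0     0  1 ]
  [ 0   0  0    0     0  0 ]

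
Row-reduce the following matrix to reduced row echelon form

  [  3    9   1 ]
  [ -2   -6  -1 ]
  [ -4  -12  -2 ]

R1 -> 1/3·R1
  [  1    3  1/3 ]
  [ -2   -6   -1 ]
  [ -4  -12   -2 ]
R2 -> R2 + 2·R1
  [  1    3   1/3 ]
  [  0    0  -1/3 ]
  [ -4  -12    -2 ]
R3 -> R3 + 4·R1
  [ 1  3   1/3 ]
  [ 0  0  -1/3 ]
  [ 0  0  -2/3 ]
R2 -> -3·R2
  [ 1  3   1/3 ]
  [ 0  0     1 ]
  [ 0  0  -2/3 ]
R3 -> R3 + 2/3·R2
  [ 1  3  1/3 ]
  [ 0  0    1 ]
  [ 0  0    0 ]
R1 -> R1 − 1/3·R2
  [ 1  3  0 ]
  [ 0  0  1 ]
  [ 0  0  0 ]

[[1, 3, 0], [0, 0, 1], [0, 0, 0]]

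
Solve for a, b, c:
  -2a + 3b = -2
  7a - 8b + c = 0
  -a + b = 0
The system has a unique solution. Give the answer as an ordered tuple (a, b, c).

Form the augmented matrix and row-reduce:
  [ -2   3  0  |  -2 ]
  [  7  -8  1  |   0 ]
  [ -1   1  0  |   0 ]
r1 -> -1/2·r1
r2 -> r2 − 7·r1
r3 -> r3 + r1
r2 -> 2/5·r2
r3 -> r3 + 1/2·r2
r3 -> 5·r3
r2 -> r2 − 2/5·r3
r1 -> r1 + 3/2·r2
Reading off the last column: a = -2, b = -2, c = -2.

(-2, -2, -2)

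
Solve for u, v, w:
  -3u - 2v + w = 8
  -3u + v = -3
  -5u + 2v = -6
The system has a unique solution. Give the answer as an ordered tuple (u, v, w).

(0, -3, 2)

Form the augmented matrix and row-reduce:
  [ -3  -2  1  |   8 ]
  [ -3   1  0  |  -3 ]
  [ -5   2  0  |  -6 ]
R1 := -1/3·R1
  [  1  2/3  -1/3  |  -8/3 ]
  [ -3    1     0  |    -3 ]
  [ -5    2     0  |    -6 ]
R2 := R2 + 3·R1
  [  1  2/3  -1/3  |  -8/3 ]
  [  0    3    -1  |   -11 ]
  [ -5    2     0  |    -6 ]
R3 := R3 + 5·R1
  [ 1   2/3  -1/3  |   -8/3 ]
  [ 0     3    -1  |    -11 ]
  [ 0  16/3  -5/3  |  -58/3 ]
R2 := 1/3·R2
  [ 1   2/3  -1/3  |   -8/3 ]
  [ 0     1  -1/3  |  -11/3 ]
  [ 0  16/3  -5/3  |  -58/3 ]
R3 := R3 − 16/3·R2
  [ 1  2/3  -1/3  |   -8/3 ]
  [ 0    1  -1/3  |  -11/3 ]
  [ 0    0   1/9  |    2/9 ]
R3 := 9·R3
  [ 1  2/3  -1/3  |   -8/3 ]
  [ 0    1  -1/3  |  -11/3 ]
  [ 0    0     1  |      2 ]
R2 := R2 + 1/3·R3
  [ 1  2/3  -1/3  |  -8/3 ]
  [ 0    1     0  |    -3 ]
  [ 0    0     1  |     2 ]
R1 := R1 + 1/3·R3
  [ 1  2/3  0  |  -2 ]
  [ 0    1  0  |  -3 ]
  [ 0    0  1  |   2 ]
R1 := R1 − 2/3·R2
  [ 1  0  0  |   0 ]
  [ 0  1  0  |  -3 ]
  [ 0  0  1  |   2 ]
Reading off the last column: u = 0, v = -3, w = 2.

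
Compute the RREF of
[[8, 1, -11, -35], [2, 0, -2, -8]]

r1 ← 1/8·r1
  [ 1  1/8  -11/8  -35/8 ]
  [ 2    0     -2     -8 ]
r2 ← r2 − 2·r1
  [ 1   1/8  -11/8  -35/8 ]
  [ 0  -1/4    3/4    3/4 ]
r2 ← -4·r2
  [ 1  1/8  -11/8  -35/8 ]
  [ 0    1     -3     -3 ]
r1 ← r1 − 1/8·r2
  [ 1  0  -1  -4 ]
  [ 0  1  -3  -3 ]

[[1, 0, -1, -4], [0, 1, -3, -3]]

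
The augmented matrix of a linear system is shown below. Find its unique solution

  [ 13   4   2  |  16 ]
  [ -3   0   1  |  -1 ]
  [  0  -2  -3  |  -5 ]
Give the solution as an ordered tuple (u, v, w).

R1 := 1/13·R1
  [  1  4/13  2/13  |  16/13 ]
  [ -3     0     1  |     -1 ]
  [  0    -2    -3  |     -5 ]
R2 := R2 + 3·R1
  [ 1   4/13   2/13  |  16/13 ]
  [ 0  12/13  19/13  |  35/13 ]
  [ 0     -2     -3  |     -5 ]
R2 := 13/12·R2
  [ 1  4/13   2/13  |  16/13 ]
  [ 0     1  19/12  |  35/12 ]
  [ 0    -2     -3  |     -5 ]
R3 := R3 + 2·R2
  [ 1  4/13   2/13  |  16/13 ]
  [ 0     1  19/12  |  35/12 ]
  [ 0     0    1/6  |    5/6 ]
R3 := 6·R3
  [ 1  4/13   2/13  |  16/13 ]
  [ 0     1  19/12  |  35/12 ]
  [ 0     0      1  |      5 ]
R2 := R2 − 19/12·R3
  [ 1  4/13  2/13  |  16/13 ]
  [ 0     1     0  |     -5 ]
  [ 0     0     1  |      5 ]
R1 := R1 − 2/13·R3
  [ 1  4/13  0  |  6/13 ]
  [ 0     1  0  |    -5 ]
  [ 0     0  1  |     5 ]
R1 := R1 − 4/13·R2
  [ 1  0  0  |   2 ]
  [ 0  1  0  |  -5 ]
  [ 0  0  1  |   5 ]
Reading off the last column: u = 2, v = -5, w = 5.

(2, -5, 5)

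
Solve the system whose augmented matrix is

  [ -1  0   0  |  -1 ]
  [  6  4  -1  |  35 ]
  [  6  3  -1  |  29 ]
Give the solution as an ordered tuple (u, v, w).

r1 -> -1·r1
  [ 1  0   0  |   1 ]
  [ 6  4  -1  |  35 ]
  [ 6  3  -1  |  29 ]
r2 -> r2 − 6·r1
  [ 1  0   0  |   1 ]
  [ 0  4  -1  |  29 ]
  [ 6  3  -1  |  29 ]
r3 -> r3 − 6·r1
  [ 1  0   0  |   1 ]
  [ 0  4  -1  |  29 ]
  [ 0  3  -1  |  23 ]
r2 -> 1/4·r2
  [ 1  0     0  |     1 ]
  [ 0  1  -1/4  |  29/4 ]
  [ 0  3    -1  |    23 ]
r3 -> r3 − 3·r2
  [ 1  0     0  |     1 ]
  [ 0  1  -1/4  |  29/4 ]
  [ 0  0  -1/4  |   5/4 ]
r3 -> -4·r3
  [ 1  0     0  |     1 ]
  [ 0  1  -1/4  |  29/4 ]
  [ 0  0     1  |    -5 ]
r2 -> r2 + 1/4·r3
  [ 1  0  0  |   1 ]
  [ 0  1  0  |   6 ]
  [ 0  0  1  |  -5 ]
Reading off the last column: u = 1, v = 6, w = -5.

(1, 6, -5)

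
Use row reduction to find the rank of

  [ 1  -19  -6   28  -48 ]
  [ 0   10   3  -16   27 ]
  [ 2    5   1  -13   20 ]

rank = 3

R3 := R3 − 2·R1
  [ 1  -19  -6   28  -48 ]
  [ 0   10   3  -16   27 ]
  [ 0   43  13  -69  116 ]
R2 := 1/10·R2
  [ 1  -19    -6    28    -48 ]
  [ 0    1  3/10  -8/5  27/10 ]
  [ 0   43    13   -69    116 ]
R3 := R3 − 43·R2
  [ 1  -19    -6    28    -48 ]
  [ 0    1  3/10  -8/5  27/10 ]
  [ 0    0  1/10  -1/5  -1/10 ]
R3 := 10·R3
  [ 1  -19    -6    28    -48 ]
  [ 0    1  3/10  -8/5  27/10 ]
  [ 0    0     1    -2     -1 ]
R2 := R2 − 3/10·R3
  [ 1  -19  -6  28  -48 ]
  [ 0    1   0  -1    3 ]
  [ 0    0   1  -2   -1 ]
R1 := R1 + 6·R3
  [ 1  -19  0  16  -54 ]
  [ 0    1  0  -1    3 ]
  [ 0    0  1  -2   -1 ]
R1 := R1 + 19·R2
  [ 1  0  0  -3   3 ]
  [ 0  1  0  -1   3 ]
  [ 0  0  1  -2  -1 ]
The reduced form has 3 nonzero rows.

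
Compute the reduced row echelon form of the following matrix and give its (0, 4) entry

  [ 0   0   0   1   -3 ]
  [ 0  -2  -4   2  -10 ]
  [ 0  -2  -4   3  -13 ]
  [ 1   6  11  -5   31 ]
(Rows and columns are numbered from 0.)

R1 <-> R4
  [ 1   6  11  -5   31 ]
  [ 0  -2  -4   2  -10 ]
  [ 0  -2  -4   3  -13 ]
  [ 0   0   0   1   -3 ]
R2 → -1/2·R2
  [ 1   6  11  -5   31 ]
  [ 0   1   2  -1    5 ]
  [ 0  -2  -4   3  -13 ]
  [ 0   0   0   1   -3 ]
R3 → R3 + 2·R2
  [ 1  6  11  -5  31 ]
  [ 0  1   2  -1   5 ]
  [ 0  0   0   1  -3 ]
  [ 0  0   0   1  -3 ]
R4 → R4 − R3
  [ 1  6  11  -5  31 ]
  [ 0  1   2  -1   5 ]
  [ 0  0   0   1  -3 ]
  [ 0  0   0   0   0 ]
R2 → R2 + R3
  [ 1  6  11  -5  31 ]
  [ 0  1   2   0   2 ]
  [ 0  0   0   1  -3 ]
  [ 0  0   0   0   0 ]
R1 → R1 + 5·R3
  [ 1  6  11  0  16 ]
  [ 0  1   2  0   2 ]
  [ 0  0   0  1  -3 ]
  [ 0  0   0  0   0 ]
R1 → R1 − 6·R2
  [ 1  0  -1  0   4 ]
  [ 0  1   2  0   2 ]
  [ 0  0   0  1  -3 ]
  [ 0  0   0  0   0 ]

4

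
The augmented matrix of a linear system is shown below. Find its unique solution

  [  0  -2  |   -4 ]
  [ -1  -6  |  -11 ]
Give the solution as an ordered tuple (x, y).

R1 ↔ R2
  [ -1  -6  |  -11 ]
  [  0  -2  |   -4 ]
R1 → -1·R1
  [ 1   6  |  11 ]
  [ 0  -2  |  -4 ]
R2 → -1/2·R2
  [ 1  6  |  11 ]
  [ 0  1  |   2 ]
R1 → R1 − 6·R2
  [ 1  0  |  -1 ]
  [ 0  1  |   2 ]
Reading off the last column: x = -1, y = 2.

(-1, 2)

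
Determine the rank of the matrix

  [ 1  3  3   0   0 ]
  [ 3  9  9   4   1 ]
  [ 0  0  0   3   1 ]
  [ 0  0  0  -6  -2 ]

Subtract 3 times ρ1 from ρ2.
  [ 1  3  3   0   0 ]
  [ 0  0  0   4   1 ]
  [ 0  0  0   3   1 ]
  [ 0  0  0  -6  -2 ]
Multiply ρ2 by 1/4.
  [ 1  3  3   0    0 ]
  [ 0  0  0   1  1/4 ]
  [ 0  0  0   3    1 ]
  [ 0  0  0  -6   -2 ]
Subtract 3 times ρ2 from ρ3.
  [ 1  3  3   0    0 ]
  [ 0  0  0   1  1/4 ]
  [ 0  0  0   0  1/4 ]
  [ 0  0  0  -6   -2 ]
Add 6 times ρ2 to ρ4.
  [ 1  3  3  0     0 ]
  [ 0  0  0  1   1/4 ]
  [ 0  0  0  0   1/4 ]
  [ 0  0  0  0  -1/2 ]
Multiply ρ3 by 4.
  [ 1  3  3  0     0 ]
  [ 0  0  0  1   1/4 ]
  [ 0  0  0  0     1 ]
  [ 0  0  0  0  -1/2 ]
Add 1/2 times ρ3 to ρ4.
  [ 1  3  3  0    0 ]
  [ 0  0  0  1  1/4 ]
  [ 0  0  0  0    1 ]
  [ 0  0  0  0    0 ]
Subtract 1/4 times ρ3 from ρ2.
  [ 1  3  3  0  0 ]
  [ 0  0  0  1  0 ]
  [ 0  0  0  0  1 ]
  [ 0  0  0  0  0 ]
The reduced form has 3 nonzero rows.

rank = 3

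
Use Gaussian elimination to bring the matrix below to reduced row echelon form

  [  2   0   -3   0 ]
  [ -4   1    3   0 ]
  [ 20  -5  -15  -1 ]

r1 -> 1/2·r1
  [  1   0  -3/2   0 ]
  [ -4   1     3   0 ]
  [ 20  -5   -15  -1 ]
r2 -> r2 + 4·r1
  [  1   0  -3/2   0 ]
  [  0   1    -3   0 ]
  [ 20  -5   -15  -1 ]
r3 -> r3 − 20·r1
  [ 1   0  -3/2   0 ]
  [ 0   1    -3   0 ]
  [ 0  -5    15  -1 ]
r3 -> r3 + 5·r2
  [ 1  0  -3/2   0 ]
  [ 0  1    -3   0 ]
  [ 0  0     0  -1 ]
r3 -> -1·r3
  [ 1  0  -3/2  0 ]
  [ 0  1    -3  0 ]
  [ 0  0     0  1 ]

[[1, 0, -3/2, 0], [0, 1, -3, 0], [0, 0, 0, 1]]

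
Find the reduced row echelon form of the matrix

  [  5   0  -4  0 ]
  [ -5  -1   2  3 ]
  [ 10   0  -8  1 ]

[[1, 0, -4/5, 0], [0, 1, 2, 0], [0, 0, 0, 1]]

Multiply R1 by 1/5.
  [  1   0  -4/5  0 ]
  [ -5  -1     2  3 ]
  [ 10   0    -8  1 ]
Add 5 times R1 to R2.
  [  1   0  -4/5  0 ]
  [  0  -1    -2  3 ]
  [ 10   0    -8  1 ]
Subtract 10 times R1 from R3.
  [ 1   0  -4/5  0 ]
  [ 0  -1    -2  3 ]
  [ 0   0     0  1 ]
Multiply R2 by -1.
  [ 1  0  -4/5   0 ]
  [ 0  1     2  -3 ]
  [ 0  0     0   1 ]
Add 3 times R3 to R2.
  [ 1  0  -4/5  0 ]
  [ 0  1     2  0 ]
  [ 0  0     0  1 ]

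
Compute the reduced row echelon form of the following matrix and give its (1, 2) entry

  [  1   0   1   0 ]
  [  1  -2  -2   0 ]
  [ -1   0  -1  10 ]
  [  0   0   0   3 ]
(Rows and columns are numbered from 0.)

R2 -> R2 − R1
  [  1   0   1   0 ]
  [  0  -2  -3   0 ]
  [ -1   0  -1  10 ]
  [  0   0   0   3 ]
R3 -> R3 + R1
  [ 1   0   1   0 ]
  [ 0  -2  -3   0 ]
  [ 0   0   0  10 ]
  [ 0   0   0   3 ]
R2 -> -1/2·R2
  [ 1  0    1   0 ]
  [ 0  1  3/2   0 ]
  [ 0  0    0  10 ]
  [ 0  0    0   3 ]
R3 -> 1/10·R3
  [ 1  0    1  0 ]
  [ 0  1  3/2  0 ]
  [ 0  0    0  1 ]
  [ 0  0    0  3 ]
R4 -> R4 − 3·R3
  [ 1  0    1  0 ]
  [ 0  1  3/2  0 ]
  [ 0  0    0  1 ]
  [ 0  0    0  0 ]

3/2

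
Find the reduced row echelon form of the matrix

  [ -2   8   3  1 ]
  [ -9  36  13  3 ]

ρ1 → -1/2·ρ1
  [  1  -4  -3/2  -1/2 ]
  [ -9  36    13     3 ]
ρ2 → ρ2 + 9·ρ1
  [ 1  -4  -3/2  -1/2 ]
  [ 0   0  -1/2  -3/2 ]
ρ2 → -2·ρ2
  [ 1  -4  -3/2  -1/2 ]
  [ 0   0     1     3 ]
ρ1 → ρ1 + 3/2·ρ2
  [ 1  -4  0  4 ]
  [ 0   0  1  3 ]

[[1, -4, 0, 4], [0, 0, 1, 3]]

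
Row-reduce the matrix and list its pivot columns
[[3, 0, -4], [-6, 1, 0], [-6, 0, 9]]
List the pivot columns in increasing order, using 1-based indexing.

Multiply R1 by 1/3.
  [  1  0  -4/3 ]
  [ -6  1     0 ]
  [ -6  0     9 ]
Add 6 times R1 to R2.
  [  1  0  -4/3 ]
  [  0  1    -8 ]
  [ -6  0     9 ]
Add 6 times R1 to R3.
  [ 1  0  -4/3 ]
  [ 0  1    -8 ]
  [ 0  0     1 ]
Add 8 times R3 to R2.
  [ 1  0  -4/3 ]
  [ 0  1     0 ]
  [ 0  0     1 ]
Add 4/3 times R3 to R1.
  [ 1  0  0 ]
  [ 0  1  0 ]
  [ 0  0  1 ]
Pivot columns are the columns containing a leading 1.

1, 2, 3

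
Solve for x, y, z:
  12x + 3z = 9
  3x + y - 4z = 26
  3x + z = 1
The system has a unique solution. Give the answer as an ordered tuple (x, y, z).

Form the augmented matrix and row-reduce:
  [ 12  0   3  |   9 ]
  [  3  1  -4  |  26 ]
  [  3  0   1  |   1 ]
r1 → 1/12·r1
  [ 1  0  1/4  |  3/4 ]
  [ 3  1   -4  |   26 ]
  [ 3  0    1  |    1 ]
r2 → r2 − 3·r1
  [ 1  0    1/4  |   3/4 ]
  [ 0  1  -19/4  |  95/4 ]
  [ 3  0      1  |     1 ]
r3 → r3 − 3·r1
  [ 1  0    1/4  |   3/4 ]
  [ 0  1  -19/4  |  95/4 ]
  [ 0  0    1/4  |  -5/4 ]
r3 → 4·r3
  [ 1  0    1/4  |   3/4 ]
  [ 0  1  -19/4  |  95/4 ]
  [ 0  0      1  |    -5 ]
r2 → r2 + 19/4·r3
  [ 1  0  1/4  |  3/4 ]
  [ 0  1    0  |    0 ]
  [ 0  0    1  |   -5 ]
r1 → r1 − 1/4·r3
  [ 1  0  0  |   2 ]
  [ 0  1  0  |   0 ]
  [ 0  0  1  |  -5 ]
Reading off the last column: x = 2, y = 0, z = -5.

(2, 0, -5)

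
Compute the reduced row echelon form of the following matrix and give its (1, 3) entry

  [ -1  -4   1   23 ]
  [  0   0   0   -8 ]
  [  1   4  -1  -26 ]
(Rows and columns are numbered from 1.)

-1

Multiply R1 by -1.
Subtract R1 from R3.
Multiply R2 by -1/8.
Add 3 times R2 to R3.
Add 23 times R2 to R1.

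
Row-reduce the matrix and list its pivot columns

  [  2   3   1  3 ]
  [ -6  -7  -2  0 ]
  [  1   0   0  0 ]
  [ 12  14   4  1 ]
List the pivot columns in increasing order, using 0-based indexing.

ρ1 ← 1/2·ρ1
  [  1  3/2  1/2  3/2 ]
  [ -6   -7   -2    0 ]
  [  1    0    0    0 ]
  [ 12   14    4    1 ]
ρ2 ← ρ2 + 6·ρ1
  [  1  3/2  1/2  3/2 ]
  [  0    2    1    9 ]
  [  1    0    0    0 ]
  [ 12   14    4    1 ]
ρ3 ← ρ3 − ρ1
  [  1   3/2   1/2   3/2 ]
  [  0     2     1     9 ]
  [  0  -3/2  -1/2  -3/2 ]
  [ 12    14     4     1 ]
ρ4 ← ρ4 − 12·ρ1
  [ 1   3/2   1/2   3/2 ]
  [ 0     2     1     9 ]
  [ 0  -3/2  -1/2  -3/2 ]
  [ 0    -4    -2   -17 ]
ρ2 ← 1/2·ρ2
  [ 1   3/2   1/2   3/2 ]
  [ 0     1   1/2   9/2 ]
  [ 0  -3/2  -1/2  -3/2 ]
  [ 0    -4    -2   -17 ]
ρ3 ← ρ3 + 3/2·ρ2
  [ 1  3/2  1/2   3/2 ]
  [ 0    1  1/2   9/2 ]
  [ 0    0  1/4  21/4 ]
  [ 0   -4   -2   -17 ]
ρ4 ← ρ4 + 4·ρ2
  [ 1  3/2  1/2   3/2 ]
  [ 0    1  1/2   9/2 ]
  [ 0    0  1/4  21/4 ]
  [ 0    0    0     1 ]
ρ3 ← 4·ρ3
  [ 1  3/2  1/2  3/2 ]
  [ 0    1  1/2  9/2 ]
  [ 0    0    1   21 ]
  [ 0    0    0    1 ]
ρ3 ← ρ3 − 21·ρ4
  [ 1  3/2  1/2  3/2 ]
  [ 0    1  1/2  9/2 ]
  [ 0    0    1    0 ]
  [ 0    0    0    1 ]
ρ2 ← ρ2 − 9/2·ρ4
  [ 1  3/2  1/2  3/2 ]
  [ 0    1  1/2    0 ]
  [ 0    0    1    0 ]
  [ 0    0    0    1 ]
ρ1 ← ρ1 − 3/2·ρ4
  [ 1  3/2  1/2  0 ]
  [ 0    1  1/2  0 ]
  [ 0    0    1  0 ]
  [ 0    0    0  1 ]
ρ2 ← ρ2 − 1/2·ρ3
  [ 1  3/2  1/2  0 ]
  [ 0    1    0  0 ]
  [ 0    0    1  0 ]
  [ 0    0    0  1 ]
ρ1 ← ρ1 − 1/2·ρ3
  [ 1  3/2  0  0 ]
  [ 0    1  0  0 ]
  [ 0    0  1  0 ]
  [ 0    0  0  1 ]
ρ1 ← ρ1 − 3/2·ρ2
  [ 1  0  0  0 ]
  [ 0  1  0  0 ]
  [ 0  0  1  0 ]
  [ 0  0  0  1 ]
Pivot columns are the columns containing a leading 1.

0, 1, 2, 3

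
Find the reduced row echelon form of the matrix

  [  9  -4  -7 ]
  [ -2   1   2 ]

[[1, 0, 1], [0, 1, 4]]

R1 -> 1/9·R1
  [  1  -4/9  -7/9 ]
  [ -2     1     2 ]
R2 -> R2 + 2·R1
  [ 1  -4/9  -7/9 ]
  [ 0   1/9   4/9 ]
R2 -> 9·R2
  [ 1  -4/9  -7/9 ]
  [ 0     1     4 ]
R1 -> R1 + 4/9·R2
  [ 1  0  1 ]
  [ 0  1  4 ]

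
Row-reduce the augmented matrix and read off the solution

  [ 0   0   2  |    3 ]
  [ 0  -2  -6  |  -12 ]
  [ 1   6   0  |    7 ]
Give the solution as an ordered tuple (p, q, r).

(-2, 3/2, 3/2)

r1 <-> r3
  [ 1   6   0  |    7 ]
  [ 0  -2  -6  |  -12 ]
  [ 0   0   2  |    3 ]
r2 ← -1/2·r2
  [ 1  6  0  |  7 ]
  [ 0  1  3  |  6 ]
  [ 0  0  2  |  3 ]
r3 ← 1/2·r3
  [ 1  6  0  |    7 ]
  [ 0  1  3  |    6 ]
  [ 0  0  1  |  3/2 ]
r2 ← r2 − 3·r3
  [ 1  6  0  |    7 ]
  [ 0  1  0  |  3/2 ]
  [ 0  0  1  |  3/2 ]
r1 ← r1 − 6·r2
  [ 1  0  0  |   -2 ]
  [ 0  1  0  |  3/2 ]
  [ 0  0  1  |  3/2 ]
Reading off the last column: p = -2, q = 3/2, r = 3/2.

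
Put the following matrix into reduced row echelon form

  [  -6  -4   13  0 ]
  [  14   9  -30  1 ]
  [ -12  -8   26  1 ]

Multiply r1 by -1/6.
  [   1  2/3  -13/6  0 ]
  [  14    9    -30  1 ]
  [ -12   -8     26  1 ]
Subtract 14 times r1 from r2.
  [   1   2/3  -13/6  0 ]
  [   0  -1/3    1/3  1 ]
  [ -12    -8     26  1 ]
Add 12 times r1 to r3.
  [ 1   2/3  -13/6  0 ]
  [ 0  -1/3    1/3  1 ]
  [ 0     0      0  1 ]
Multiply r2 by -3.
  [ 1  2/3  -13/6   0 ]
  [ 0    1     -1  -3 ]
  [ 0    0      0   1 ]
Add 3 times r3 to r2.
  [ 1  2/3  -13/6  0 ]
  [ 0    1     -1  0 ]
  [ 0    0      0  1 ]
Subtract 2/3 times r2 from r1.
  [ 1  0  -3/2  0 ]
  [ 0  1    -1  0 ]
  [ 0  0     0  1 ]

[[1, 0, -3/2, 0], [0, 1, -1, 0], [0, 0, 0, 1]]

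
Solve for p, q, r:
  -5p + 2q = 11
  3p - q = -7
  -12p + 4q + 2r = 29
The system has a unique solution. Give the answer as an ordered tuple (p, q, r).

Form the augmented matrix and row-reduce:
  [  -5   2  0  |  11 ]
  [   3  -1  0  |  -7 ]
  [ -12   4  2  |  29 ]
ρ1 ← -1/5·ρ1
  [   1  -2/5  0  |  -11/5 ]
  [   3    -1  0  |     -7 ]
  [ -12     4  2  |     29 ]
ρ2 ← ρ2 − 3·ρ1
  [   1  -2/5  0  |  -11/5 ]
  [   0   1/5  0  |   -2/5 ]
  [ -12     4  2  |     29 ]
ρ3 ← ρ3 + 12·ρ1
  [ 1  -2/5  0  |  -11/5 ]
  [ 0   1/5  0  |   -2/5 ]
  [ 0  -4/5  2  |   13/5 ]
ρ2 ← 5·ρ2
  [ 1  -2/5  0  |  -11/5 ]
  [ 0     1  0  |     -2 ]
  [ 0  -4/5  2  |   13/5 ]
ρ3 ← ρ3 + 4/5·ρ2
  [ 1  -2/5  0  |  -11/5 ]
  [ 0     1  0  |     -2 ]
  [ 0     0  2  |      1 ]
ρ3 ← 1/2·ρ3
  [ 1  -2/5  0  |  -11/5 ]
  [ 0     1  0  |     -2 ]
  [ 0     0  1  |    1/2 ]
ρ1 ← ρ1 + 2/5·ρ2
  [ 1  0  0  |   -3 ]
  [ 0  1  0  |   -2 ]
  [ 0  0  1  |  1/2 ]
Reading off the last column: p = -3, q = -2, r = 1/2.

(-3, -2, 1/2)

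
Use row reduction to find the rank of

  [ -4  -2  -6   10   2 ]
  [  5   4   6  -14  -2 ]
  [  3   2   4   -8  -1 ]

R1 → -1/4·R1
  [ 1  1/2  3/2  -5/2  -1/2 ]
  [ 5    4    6   -14    -2 ]
  [ 3    2    4    -8    -1 ]
R2 → R2 − 5·R1
  [ 1  1/2   3/2  -5/2  -1/2 ]
  [ 0  3/2  -3/2  -3/2   1/2 ]
  [ 3    2     4    -8    -1 ]
R3 → R3 − 3·R1
  [ 1  1/2   3/2  -5/2  -1/2 ]
  [ 0  3/2  -3/2  -3/2   1/2 ]
  [ 0  1/2  -1/2  -1/2   1/2 ]
R2 → 2/3·R2
  [ 1  1/2   3/2  -5/2  -1/2 ]
  [ 0    1    -1    -1   1/3 ]
  [ 0  1/2  -1/2  -1/2   1/2 ]
R3 → R3 − 1/2·R2
  [ 1  1/2  3/2  -5/2  -1/2 ]
  [ 0    1   -1    -1   1/3 ]
  [ 0    0    0     0   1/3 ]
R3 → 3·R3
  [ 1  1/2  3/2  -5/2  -1/2 ]
  [ 0    1   -1    -1   1/3 ]
  [ 0    0    0     0     1 ]
R2 → R2 − 1/3·R3
  [ 1  1/2  3/2  -5/2  -1/2 ]
  [ 0    1   -1    -1     0 ]
  [ 0    0    0     0     1 ]
R1 → R1 + 1/2·R3
  [ 1  1/2  3/2  -5/2  0 ]
  [ 0    1   -1    -1  0 ]
  [ 0    0    0     0  1 ]
R1 → R1 − 1/2·R2
  [ 1  0   2  -2  0 ]
  [ 0  1  -1  -1  0 ]
  [ 0  0   0   0  1 ]
The reduced form has 3 nonzero rows.

rank = 3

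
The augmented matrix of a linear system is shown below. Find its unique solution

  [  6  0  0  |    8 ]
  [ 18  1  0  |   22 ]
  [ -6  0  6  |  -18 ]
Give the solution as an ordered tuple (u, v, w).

(4/3, -2, -5/3)

Multiply r1 by 1/6.
Subtract 18 times r1 from r2.
Add 6 times r1 to r3.
Multiply r3 by 1/6.
Reading off the last column: u = 4/3, v = -2, w = -5/3.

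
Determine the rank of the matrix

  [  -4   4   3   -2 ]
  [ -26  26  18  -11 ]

r1 -> -1/4·r1
r2 -> r2 + 26·r1
r2 -> -2/3·r2
r1 -> r1 + 3/4·r2
The reduced form has 2 nonzero rows.

rank = 2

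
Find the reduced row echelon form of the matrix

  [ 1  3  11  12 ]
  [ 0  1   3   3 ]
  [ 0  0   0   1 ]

[[1, 0, 2, 0], [0, 1, 3, 0], [0, 0, 0, 1]]

ρ2 → ρ2 − 3·ρ3
ρ1 → ρ1 − 12·ρ3
ρ1 → ρ1 − 3·ρ2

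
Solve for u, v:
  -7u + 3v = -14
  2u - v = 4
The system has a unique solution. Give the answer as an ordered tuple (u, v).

(2, 0)

Form the augmented matrix and row-reduce:
  [ -7   3  |  -14 ]
  [  2  -1  |    4 ]
R1 ← -1/7·R1
  [ 1  -3/7  |  2 ]
  [ 2    -1  |  4 ]
R2 ← R2 − 2·R1
  [ 1  -3/7  |  2 ]
  [ 0  -1/7  |  0 ]
R2 ← -7·R2
  [ 1  -3/7  |  2 ]
  [ 0     1  |  0 ]
R1 ← R1 + 3/7·R2
  [ 1  0  |  2 ]
  [ 0  1  |  0 ]
Reading off the last column: u = 2, v = 0.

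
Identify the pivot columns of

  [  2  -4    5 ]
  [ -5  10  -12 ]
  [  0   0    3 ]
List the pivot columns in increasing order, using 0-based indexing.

r1 ← 1/2·r1
  [  1  -2  5/2 ]
  [ -5  10  -12 ]
  [  0   0    3 ]
r2 ← r2 + 5·r1
  [ 1  -2  5/2 ]
  [ 0   0  1/2 ]
  [ 0   0    3 ]
r2 ← 2·r2
  [ 1  -2  5/2 ]
  [ 0   0    1 ]
  [ 0   0    3 ]
r3 ← r3 − 3·r2
  [ 1  -2  5/2 ]
  [ 0   0    1 ]
  [ 0   0    0 ]
r1 ← r1 − 5/2·r2
  [ 1  -2  0 ]
  [ 0   0  1 ]
  [ 0   0  0 ]
Pivot columns are the columns containing a leading 1.

0, 2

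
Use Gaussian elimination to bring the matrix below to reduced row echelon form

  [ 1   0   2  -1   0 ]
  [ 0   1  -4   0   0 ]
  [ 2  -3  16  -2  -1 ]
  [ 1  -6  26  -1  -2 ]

r3 := r3 − 2·r1
  [ 1   0   2  -1   0 ]
  [ 0   1  -4   0   0 ]
  [ 0  -3  12   0  -1 ]
  [ 1  -6  26  -1  -2 ]
r4 := r4 − r1
  [ 1   0   2  -1   0 ]
  [ 0   1  -4   0   0 ]
  [ 0  -3  12   0  -1 ]
  [ 0  -6  24   0  -2 ]
r3 := r3 + 3·r2
  [ 1   0   2  -1   0 ]
  [ 0   1  -4   0   0 ]
  [ 0   0   0   0  -1 ]
  [ 0  -6  24   0  -2 ]
r4 := r4 + 6·r2
  [ 1  0   2  -1   0 ]
  [ 0  1  -4   0   0 ]
  [ 0  0   0   0  -1 ]
  [ 0  0   0   0  -2 ]
r3 := -1·r3
  [ 1  0   2  -1   0 ]
  [ 0  1  -4   0   0 ]
  [ 0  0   0   0   1 ]
  [ 0  0   0   0  -2 ]
r4 := r4 + 2·r3
  [ 1  0   2  -1  0 ]
  [ 0  1  -4   0  0 ]
  [ 0  0   0   0  1 ]
  [ 0  0   0   0  0 ]

[[1, 0, 2, -1, 0], [0, 1, -4, 0, 0], [0, 0, 0, 0, 1], [0, 0, 0, 0, 0]]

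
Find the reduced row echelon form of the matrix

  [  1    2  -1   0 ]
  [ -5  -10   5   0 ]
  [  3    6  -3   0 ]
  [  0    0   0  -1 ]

[[1, 2, -1, 0], [0, 0, 0, 1], [0, 0, 0, 0], [0, 0, 0, 0]]

R2 → R2 + 5·R1
  [ 1  2  -1   0 ]
  [ 0  0   0   0 ]
  [ 3  6  -3   0 ]
  [ 0  0   0  -1 ]
R3 → R3 − 3·R1
  [ 1  2  -1   0 ]
  [ 0  0   0   0 ]
  [ 0  0   0   0 ]
  [ 0  0   0  -1 ]
R2 <=> R4
  [ 1  2  -1   0 ]
  [ 0  0   0  -1 ]
  [ 0  0   0   0 ]
  [ 0  0   0   0 ]
R2 → -1·R2
  [ 1  2  -1  0 ]
  [ 0  0   0  1 ]
  [ 0  0   0  0 ]
  [ 0  0   0  0 ]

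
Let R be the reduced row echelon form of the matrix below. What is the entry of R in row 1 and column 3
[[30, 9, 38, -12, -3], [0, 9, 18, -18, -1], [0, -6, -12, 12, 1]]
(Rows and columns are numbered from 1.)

Multiply R1 by 1/30.
  [ 1  3/10  19/15  -2/5  -1/10 ]
  [ 0     9     18   -18     -1 ]
  [ 0    -6    -12    12      1 ]
Multiply R2 by 1/9.
  [ 1  3/10  19/15  -2/5  -1/10 ]
  [ 0     1      2    -2   -1/9 ]
  [ 0    -6    -12    12      1 ]
Add 6 times R2 to R3.
  [ 1  3/10  19/15  -2/5  -1/10 ]
  [ 0     1      2    -2   -1/9 ]
  [ 0     0      0     0    1/3 ]
Multiply R3 by 3.
  [ 1  3/10  19/15  -2/5  -1/10 ]
  [ 0     1      2    -2   -1/9 ]
  [ 0     0      0     0      1 ]
Add 1/9 times R3 to R2.
  [ 1  3/10  19/15  -2/5  -1/10 ]
  [ 0     1      2    -2      0 ]
  [ 0     0      0     0      1 ]
Add 1/10 times R3 to R1.
  [ 1  3/10  19/15  -2/5  0 ]
  [ 0     1      2    -2  0 ]
  [ 0     0      0     0  1 ]
Subtract 3/10 times R2 from R1.
  [ 1  0  2/3  1/5  0 ]
  [ 0  1    2   -2  0 ]
  [ 0  0    0    0  1 ]

2/3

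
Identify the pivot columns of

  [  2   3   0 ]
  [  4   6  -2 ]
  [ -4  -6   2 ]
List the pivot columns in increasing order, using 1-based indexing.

1, 3

R1 -> 1/2·R1
  [  1  3/2   0 ]
  [  4    6  -2 ]
  [ -4   -6   2 ]
R2 -> R2 − 4·R1
  [  1  3/2   0 ]
  [  0    0  -2 ]
  [ -4   -6   2 ]
R3 -> R3 + 4·R1
  [ 1  3/2   0 ]
  [ 0    0  -2 ]
  [ 0    0   2 ]
R2 -> -1/2·R2
  [ 1  3/2  0 ]
  [ 0    0  1 ]
  [ 0    0  2 ]
R3 -> R3 − 2·R2
  [ 1  3/2  0 ]
  [ 0    0  1 ]
  [ 0    0  0 ]
Pivot columns are the columns containing a leading 1.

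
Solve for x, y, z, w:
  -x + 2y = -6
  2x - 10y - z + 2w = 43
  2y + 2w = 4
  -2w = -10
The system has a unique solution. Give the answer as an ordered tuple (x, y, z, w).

(0, -3, -3, 5)

Form the augmented matrix and row-reduce:
  [ -1    2   0   0  |   -6 ]
  [  2  -10  -1   2  |   43 ]
  [  0    2   0   2  |    4 ]
  [  0    0   0  -2  |  -10 ]
ρ1 → -1·ρ1
  [ 1   -2   0   0  |    6 ]
  [ 2  -10  -1   2  |   43 ]
  [ 0    2   0   2  |    4 ]
  [ 0    0   0  -2  |  -10 ]
ρ2 → ρ2 − 2·ρ1
  [ 1  -2   0   0  |    6 ]
  [ 0  -6  -1   2  |   31 ]
  [ 0   2   0   2  |    4 ]
  [ 0   0   0  -2  |  -10 ]
ρ2 → -1/6·ρ2
  [ 1  -2    0     0  |      6 ]
  [ 0   1  1/6  -1/3  |  -31/6 ]
  [ 0   2    0     2  |      4 ]
  [ 0   0    0    -2  |    -10 ]
ρ3 → ρ3 − 2·ρ2
  [ 1  -2     0     0  |      6 ]
  [ 0   1   1/6  -1/3  |  -31/6 ]
  [ 0   0  -1/3   8/3  |   43/3 ]
  [ 0   0     0    -2  |    -10 ]
ρ3 → -3·ρ3
  [ 1  -2    0     0  |      6 ]
  [ 0   1  1/6  -1/3  |  -31/6 ]
  [ 0   0    1    -8  |    -43 ]
  [ 0   0    0    -2  |    -10 ]
ρ4 → -1/2·ρ4
  [ 1  -2    0     0  |      6 ]
  [ 0   1  1/6  -1/3  |  -31/6 ]
  [ 0   0    1    -8  |    -43 ]
  [ 0   0    0     1  |      5 ]
ρ3 → ρ3 + 8·ρ4
  [ 1  -2    0     0  |      6 ]
  [ 0   1  1/6  -1/3  |  -31/6 ]
  [ 0   0    1     0  |     -3 ]
  [ 0   0    0     1  |      5 ]
ρ2 → ρ2 + 1/3·ρ4
  [ 1  -2    0  0  |     6 ]
  [ 0   1  1/6  0  |  -7/2 ]
  [ 0   0    1  0  |    -3 ]
  [ 0   0    0  1  |     5 ]
ρ2 → ρ2 − 1/6·ρ3
  [ 1  -2  0  0  |   6 ]
  [ 0   1  0  0  |  -3 ]
  [ 0   0  1  0  |  -3 ]
  [ 0   0  0  1  |   5 ]
ρ1 → ρ1 + 2·ρ2
  [ 1  0  0  0  |   0 ]
  [ 0  1  0  0  |  -3 ]
  [ 0  0  1  0  |  -3 ]
  [ 0  0  0  1  |   5 ]
Reading off the last column: x = 0, y = -3, z = -3, w = 5.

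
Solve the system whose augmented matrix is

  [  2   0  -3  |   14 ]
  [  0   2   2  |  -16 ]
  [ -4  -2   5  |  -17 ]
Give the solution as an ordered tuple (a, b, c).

(-1/2, -3, -5)

R1 ← 1/2·R1
  [  1   0  -3/2  |    7 ]
  [  0   2     2  |  -16 ]
  [ -4  -2     5  |  -17 ]
R3 ← R3 + 4·R1
  [ 1   0  -3/2  |    7 ]
  [ 0   2     2  |  -16 ]
  [ 0  -2    -1  |   11 ]
R2 ← 1/2·R2
  [ 1   0  -3/2  |   7 ]
  [ 0   1     1  |  -8 ]
  [ 0  -2    -1  |  11 ]
R3 ← R3 + 2·R2
  [ 1  0  -3/2  |   7 ]
  [ 0  1     1  |  -8 ]
  [ 0  0     1  |  -5 ]
R2 ← R2 − R3
  [ 1  0  -3/2  |   7 ]
  [ 0  1     0  |  -3 ]
  [ 0  0     1  |  -5 ]
R1 ← R1 + 3/2·R3
  [ 1  0  0  |  -1/2 ]
  [ 0  1  0  |    -3 ]
  [ 0  0  1  |    -5 ]
Reading off the last column: a = -1/2, b = -3, c = -5.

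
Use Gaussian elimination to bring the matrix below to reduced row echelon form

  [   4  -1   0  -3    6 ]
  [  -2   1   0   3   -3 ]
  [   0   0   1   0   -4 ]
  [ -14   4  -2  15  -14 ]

[[1, 0, 0, 0, 3/2], [0, 1, 0, 0, 1], [0, 0, 1, 0, -4], [0, 0, 0, 1, -1/3]]

Multiply ρ1 by 1/4.
  [   1  -1/4   0  -3/4  3/2 ]
  [  -2     1   0     3   -3 ]
  [   0     0   1     0   -4 ]
  [ -14     4  -2    15  -14 ]
Add 2 times ρ1 to ρ2.
  [   1  -1/4   0  -3/4  3/2 ]
  [   0   1/2   0   3/2    0 ]
  [   0     0   1     0   -4 ]
  [ -14     4  -2    15  -14 ]
Add 14 times ρ1 to ρ4.
  [ 1  -1/4   0  -3/4  3/2 ]
  [ 0   1/2   0   3/2    0 ]
  [ 0     0   1     0   -4 ]
  [ 0   1/2  -2   9/2    7 ]
Multiply ρ2 by 2.
  [ 1  -1/4   0  -3/4  3/2 ]
  [ 0     1   0     3    0 ]
  [ 0     0   1     0   -4 ]
  [ 0   1/2  -2   9/2    7 ]
Subtract 1/2 times ρ2 from ρ4.
  [ 1  -1/4   0  -3/4  3/2 ]
  [ 0     1   0     3    0 ]
  [ 0     0   1     0   -4 ]
  [ 0     0  -2     3    7 ]
Add 2 times ρ3 to ρ4.
  [ 1  -1/4  0  -3/4  3/2 ]
  [ 0     1  0     3    0 ]
  [ 0     0  1     0   -4 ]
  [ 0     0  0     3   -1 ]
Multiply ρ4 by 1/3.
  [ 1  -1/4  0  -3/4   3/2 ]
  [ 0     1  0     3     0 ]
  [ 0     0  1     0    -4 ]
  [ 0     0  0     1  -1/3 ]
Subtract 3 times ρ4 from ρ2.
  [ 1  -1/4  0  -3/4   3/2 ]
  [ 0     1  0     0     1 ]
  [ 0     0  1     0    -4 ]
  [ 0     0  0     1  -1/3 ]
Add 3/4 times ρ4 to ρ1.
  [ 1  -1/4  0  0   5/4 ]
  [ 0     1  0  0     1 ]
  [ 0     0  1  0    -4 ]
  [ 0     0  0  1  -1/3 ]
Add 1/4 times ρ2 to ρ1.
  [ 1  0  0  0   3/2 ]
  [ 0  1  0  0     1 ]
  [ 0  0  1  0    -4 ]
  [ 0  0  0  1  -1/3 ]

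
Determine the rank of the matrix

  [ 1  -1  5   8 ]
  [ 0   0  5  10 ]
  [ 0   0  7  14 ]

Multiply R2 by 1/5.
  [ 1  -1  5   8 ]
  [ 0   0  1   2 ]
  [ 0   0  7  14 ]
Subtract 7 times R2 from R3.
  [ 1  -1  5  8 ]
  [ 0   0  1  2 ]
  [ 0   0  0  0 ]
Subtract 5 times R2 from R1.
  [ 1  -1  0  -2 ]
  [ 0   0  1   2 ]
  [ 0   0  0   0 ]
The reduced form has 2 nonzero rows.

rank = 2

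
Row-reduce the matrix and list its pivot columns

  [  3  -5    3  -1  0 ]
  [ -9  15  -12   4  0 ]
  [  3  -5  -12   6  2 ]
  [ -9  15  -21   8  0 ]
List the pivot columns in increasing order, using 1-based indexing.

R1 → 1/3·R1
  [  1  -5/3    1  -1/3  0 ]
  [ -9    15  -12     4  0 ]
  [  3    -5  -12     6  2 ]
  [ -9    15  -21     8  0 ]
R2 → R2 + 9·R1
  [  1  -5/3    1  -1/3  0 ]
  [  0     0   -3     1  0 ]
  [  3    -5  -12     6  2 ]
  [ -9    15  -21     8  0 ]
R3 → R3 − 3·R1
  [  1  -5/3    1  -1/3  0 ]
  [  0     0   -3     1  0 ]
  [  0     0  -15     7  2 ]
  [ -9    15  -21     8  0 ]
R4 → R4 + 9·R1
  [ 1  -5/3    1  -1/3  0 ]
  [ 0     0   -3     1  0 ]
  [ 0     0  -15     7  2 ]
  [ 0     0  -12     5  0 ]
R2 → -1/3·R2
  [ 1  -5/3    1  -1/3  0 ]
  [ 0     0    1  -1/3  0 ]
  [ 0     0  -15     7  2 ]
  [ 0     0  -12     5  0 ]
R3 → R3 + 15·R2
  [ 1  -5/3    1  -1/3  0 ]
  [ 0     0    1  -1/3  0 ]
  [ 0     0    0     2  2 ]
  [ 0     0  -12     5  0 ]
R4 → R4 + 12·R2
  [ 1  -5/3  1  -1/3  0 ]
  [ 0     0  1  -1/3  0 ]
  [ 0     0  0     2  2 ]
  [ 0     0  0     1  0 ]
R3 → 1/2·R3
  [ 1  -5/3  1  -1/3  0 ]
  [ 0     0  1  -1/3  0 ]
  [ 0     0  0     1  1 ]
  [ 0     0  0     1  0 ]
R4 → R4 − R3
  [ 1  -5/3  1  -1/3   0 ]
  [ 0     0  1  -1/3   0 ]
  [ 0     0  0     1   1 ]
  [ 0     0  0     0  -1 ]
R4 → -1·R4
  [ 1  -5/3  1  -1/3  0 ]
  [ 0     0  1  -1/3  0 ]
  [ 0     0  0     1  1 ]
  [ 0     0  0     0  1 ]
R3 → R3 − R4
  [ 1  -5/3  1  -1/3  0 ]
  [ 0     0  1  -1/3  0 ]
  [ 0     0  0     1  0 ]
  [ 0     0  0     0  1 ]
R2 → R2 + 1/3·R3
  [ 1  -5/3  1  -1/3  0 ]
  [ 0     0  1     0  0 ]
  [ 0     0  0     1  0 ]
  [ 0     0  0     0  1 ]
R1 → R1 + 1/3·R3
  [ 1  -5/3  1  0  0 ]
  [ 0     0  1  0  0 ]
  [ 0     0  0  1  0 ]
  [ 0     0  0  0  1 ]
R1 → R1 − R2
  [ 1  -5/3  0  0  0 ]
  [ 0     0  1  0  0 ]
  [ 0     0  0  1  0 ]
  [ 0     0  0  0  1 ]
Pivot columns are the columns containing a leading 1.

1, 3, 4, 5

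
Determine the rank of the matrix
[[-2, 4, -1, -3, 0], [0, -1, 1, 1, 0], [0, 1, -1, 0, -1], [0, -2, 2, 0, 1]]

Multiply r1 by -1/2.
  [ 1  -2  1/2  3/2   0 ]
  [ 0  -1    1    1   0 ]
  [ 0   1   -1    0  -1 ]
  [ 0  -2    2    0   1 ]
Multiply r2 by -1.
  [ 1  -2  1/2  3/2   0 ]
  [ 0   1   -1   -1   0 ]
  [ 0   1   -1    0  -1 ]
  [ 0  -2    2    0   1 ]
Subtract r2 from r3.
  [ 1  -2  1/2  3/2   0 ]
  [ 0   1   -1   -1   0 ]
  [ 0   0    0    1  -1 ]
  [ 0  -2    2    0   1 ]
Add 2 times r2 to r4.
  [ 1  -2  1/2  3/2   0 ]
  [ 0   1   -1   -1   0 ]
  [ 0   0    0    1  -1 ]
  [ 0   0    0   -2   1 ]
Add 2 times r3 to r4.
  [ 1  -2  1/2  3/2   0 ]
  [ 0   1   -1   -1   0 ]
  [ 0   0    0    1  -1 ]
  [ 0   0    0    0  -1 ]
Multiply r4 by -1.
  [ 1  -2  1/2  3/2   0 ]
  [ 0   1   -1   -1   0 ]
  [ 0   0    0    1  -1 ]
  [ 0   0    0    0   1 ]
Add r4 to r3.
  [ 1  -2  1/2  3/2  0 ]
  [ 0   1   -1   -1  0 ]
  [ 0   0    0    1  0 ]
  [ 0   0    0    0  1 ]
Add r3 to r2.
  [ 1  -2  1/2  3/2  0 ]
  [ 0   1   -1    0  0 ]
  [ 0   0    0    1  0 ]
  [ 0   0    0    0  1 ]
Subtract 3/2 times r3 from r1.
  [ 1  -2  1/2  0  0 ]
  [ 0   1   -1  0  0 ]
  [ 0   0    0  1  0 ]
  [ 0   0    0  0  1 ]
Add 2 times r2 to r1.
  [ 1  0  -3/2  0  0 ]
  [ 0  1    -1  0  0 ]
  [ 0  0     0  1  0 ]
  [ 0  0     0  0  1 ]
The reduced form has 4 nonzero rows.

rank = 4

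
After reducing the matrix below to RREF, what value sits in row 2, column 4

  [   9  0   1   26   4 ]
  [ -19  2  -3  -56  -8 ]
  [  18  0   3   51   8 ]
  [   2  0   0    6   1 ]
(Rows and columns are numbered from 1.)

-1

ρ1 -> 1/9·ρ1
ρ2 -> ρ2 + 19·ρ1
ρ3 -> ρ3 − 18·ρ1
ρ4 -> ρ4 − 2·ρ1
ρ2 -> 1/2·ρ2
ρ4 -> ρ4 + 2/9·ρ3
ρ4 -> 9·ρ4
ρ2 -> ρ2 − 2/9·ρ4
ρ1 -> ρ1 − 4/9·ρ4
ρ2 -> ρ2 + 4/9·ρ3
ρ1 -> ρ1 − 1/9·ρ3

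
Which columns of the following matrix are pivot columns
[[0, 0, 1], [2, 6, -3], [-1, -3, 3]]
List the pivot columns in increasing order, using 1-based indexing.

1, 3

r1 <=> r2
  [  2   6  -3 ]
  [  0   0   1 ]
  [ -1  -3   3 ]
r1 := 1/2·r1
  [  1   3  -3/2 ]
  [  0   0     1 ]
  [ -1  -3     3 ]
r3 := r3 + r1
  [ 1  3  -3/2 ]
  [ 0  0     1 ]
  [ 0  0   3/2 ]
r3 := r3 − 3/2·r2
  [ 1  3  -3/2 ]
  [ 0  0     1 ]
  [ 0  0     0 ]
r1 := r1 + 3/2·r2
  [ 1  3  0 ]
  [ 0  0  1 ]
  [ 0  0  0 ]
Pivot columns are the columns containing a leading 1.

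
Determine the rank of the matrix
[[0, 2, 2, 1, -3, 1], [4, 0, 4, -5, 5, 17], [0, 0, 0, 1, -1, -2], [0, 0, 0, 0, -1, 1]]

R1 <-> R2
  [ 4  0  4  -5   5  17 ]
  [ 0  2  2   1  -3   1 ]
  [ 0  0  0   1  -1  -2 ]
  [ 0  0  0   0  -1   1 ]
R1 -> 1/4·R1
  [ 1  0  1  -5/4  5/4  17/4 ]
  [ 0  2  2     1   -3     1 ]
  [ 0  0  0     1   -1    -2 ]
  [ 0  0  0     0   -1     1 ]
R2 -> 1/2·R2
  [ 1  0  1  -5/4   5/4  17/4 ]
  [ 0  1  1   1/2  -3/2   1/2 ]
  [ 0  0  0     1    -1    -2 ]
  [ 0  0  0     0    -1     1 ]
R4 -> -1·R4
  [ 1  0  1  -5/4   5/4  17/4 ]
  [ 0  1  1   1/2  -3/2   1/2 ]
  [ 0  0  0     1    -1    -2 ]
  [ 0  0  0     0     1    -1 ]
R3 -> R3 + R4
  [ 1  0  1  -5/4   5/4  17/4 ]
  [ 0  1  1   1/2  -3/2   1/2 ]
  [ 0  0  0     1     0    -3 ]
  [ 0  0  0     0     1    -1 ]
R2 -> R2 + 3/2·R4
  [ 1  0  1  -5/4  5/4  17/4 ]
  [ 0  1  1   1/2    0    -1 ]
  [ 0  0  0     1    0    -3 ]
  [ 0  0  0     0    1    -1 ]
R1 -> R1 − 5/4·R4
  [ 1  0  1  -5/4  0  11/2 ]
  [ 0  1  1   1/2  0    -1 ]
  [ 0  0  0     1  0    -3 ]
  [ 0  0  0     0  1    -1 ]
R2 -> R2 − 1/2·R3
  [ 1  0  1  -5/4  0  11/2 ]
  [ 0  1  1     0  0   1/2 ]
  [ 0  0  0     1  0    -3 ]
  [ 0  0  0     0  1    -1 ]
R1 -> R1 + 5/4·R3
  [ 1  0  1  0  0  7/4 ]
  [ 0  1  1  0  0  1/2 ]
  [ 0  0  0  1  0   -3 ]
  [ 0  0  0  0  1   -1 ]
The reduced form has 4 nonzero rows.

rank = 4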